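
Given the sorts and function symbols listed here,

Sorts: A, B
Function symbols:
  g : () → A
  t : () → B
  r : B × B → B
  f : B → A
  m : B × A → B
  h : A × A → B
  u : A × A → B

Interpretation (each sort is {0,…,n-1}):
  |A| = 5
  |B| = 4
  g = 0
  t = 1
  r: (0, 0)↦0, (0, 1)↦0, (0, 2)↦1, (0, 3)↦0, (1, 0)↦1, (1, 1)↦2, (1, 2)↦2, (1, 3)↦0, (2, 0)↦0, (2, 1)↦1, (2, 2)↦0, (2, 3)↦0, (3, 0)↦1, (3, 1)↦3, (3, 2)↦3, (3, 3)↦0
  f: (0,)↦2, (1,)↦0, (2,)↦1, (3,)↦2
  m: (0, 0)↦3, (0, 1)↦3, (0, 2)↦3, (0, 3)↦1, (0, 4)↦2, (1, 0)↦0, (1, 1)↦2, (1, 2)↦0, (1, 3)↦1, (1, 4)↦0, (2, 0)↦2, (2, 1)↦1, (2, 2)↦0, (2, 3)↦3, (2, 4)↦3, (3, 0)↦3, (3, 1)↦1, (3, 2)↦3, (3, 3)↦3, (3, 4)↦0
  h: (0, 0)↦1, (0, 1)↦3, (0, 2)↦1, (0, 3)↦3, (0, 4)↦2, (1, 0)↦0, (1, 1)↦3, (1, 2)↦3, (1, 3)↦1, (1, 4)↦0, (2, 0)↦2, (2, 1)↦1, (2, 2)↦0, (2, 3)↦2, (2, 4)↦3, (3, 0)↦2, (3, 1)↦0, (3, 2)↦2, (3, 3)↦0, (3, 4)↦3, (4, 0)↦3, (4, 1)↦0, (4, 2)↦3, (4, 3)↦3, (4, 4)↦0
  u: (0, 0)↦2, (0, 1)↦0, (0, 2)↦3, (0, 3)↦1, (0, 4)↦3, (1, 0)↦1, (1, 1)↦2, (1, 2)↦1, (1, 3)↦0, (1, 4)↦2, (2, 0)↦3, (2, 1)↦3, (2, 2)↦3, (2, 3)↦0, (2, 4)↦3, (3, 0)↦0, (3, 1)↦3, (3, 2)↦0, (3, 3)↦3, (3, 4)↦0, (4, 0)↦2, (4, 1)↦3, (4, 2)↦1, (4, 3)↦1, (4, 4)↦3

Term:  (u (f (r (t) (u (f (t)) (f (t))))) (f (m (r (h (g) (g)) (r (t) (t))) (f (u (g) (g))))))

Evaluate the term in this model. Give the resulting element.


  t = 1
  t = 1
  (f (t)) = f(1,) = 0
  t = 1
  (f (t)) = f(1,) = 0
  (u (f (t)) (f (t))) = u(0, 0) = 2
  (r (t) (u (f (t)) (f (t)))) = r(1, 2) = 2
  (f (r (t) (u (f (t)) (f (t))))) = f(2,) = 1
  g = 0
  g = 0
  (h (g) (g)) = h(0, 0) = 1
  t = 1
  t = 1
  (r (t) (t)) = r(1, 1) = 2
  (r (h (g) (g)) (r (t) (t))) = r(1, 2) = 2
  g = 0
  g = 0
  (u (g) (g)) = u(0, 0) = 2
  (f (u (g) (g))) = f(2,) = 1
  (m (r (h (g) (g)) (r (t) (t))) (f (u (g) (g)))) = m(2, 1) = 1
  (f (m (r (h (g) (g)) (r (t) (t))) (f (u (g) (g))))) = f(1,) = 0
  (u (f (r (t) (u (f (t)) (f (t))))) (f (m (r (h (g) (g)) (r (t) (t))) (f (u (g) (g)))))) = u(1, 0) = 1

value = 1


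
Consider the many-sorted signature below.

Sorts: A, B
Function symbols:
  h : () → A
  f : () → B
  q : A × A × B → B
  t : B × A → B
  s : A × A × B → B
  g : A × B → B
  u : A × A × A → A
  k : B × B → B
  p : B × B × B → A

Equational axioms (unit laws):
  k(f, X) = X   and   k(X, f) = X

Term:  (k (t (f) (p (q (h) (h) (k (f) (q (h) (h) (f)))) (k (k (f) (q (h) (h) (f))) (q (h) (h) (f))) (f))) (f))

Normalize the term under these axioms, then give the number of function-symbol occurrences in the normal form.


1. (k (t (f) (p (q (h) (h) (k (f) (q (h) (h) (f)))) (k (k (f) (q (h) (h) (f))) (q (h) (h) (f))) (f))) (f))  →  (t (f) (p (q (h) (h) (k (f) (q (h) (h) (f)))) (k (k (f) (q (h) (h) (f))) (q (h) (h) (f))) (f)))
2. (t (f) (p (q (h) (h) (k (f) (q (h) (h) (f)))) (k (k (f) (q (h) (h) (f))) (q (h) (h) (f))) (f)))  →  (t (f) (p (q (h) (h) (q (h) (h) (f))) (k (k (f) (q (h) (h) (f))) (q (h) (h) (f))) (f)))
3. (t (f) (p (q (h) (h) (q (h) (h) (f))) (k (k (f) (q (h) (h) (f))) (q (h) (h) (f))) (f)))  →  (t (f) (p (q (h) (h) (q (h) (h) (f))) (k (q (h) (h) (f)) (q (h) (h) (f))) (f)))
normal form: (t (f) (p (q (h) (h) (q (h) (h) (f))) (k (q (h) (h) (f)) (q (h) (h) (f))) (f)))

size = 20


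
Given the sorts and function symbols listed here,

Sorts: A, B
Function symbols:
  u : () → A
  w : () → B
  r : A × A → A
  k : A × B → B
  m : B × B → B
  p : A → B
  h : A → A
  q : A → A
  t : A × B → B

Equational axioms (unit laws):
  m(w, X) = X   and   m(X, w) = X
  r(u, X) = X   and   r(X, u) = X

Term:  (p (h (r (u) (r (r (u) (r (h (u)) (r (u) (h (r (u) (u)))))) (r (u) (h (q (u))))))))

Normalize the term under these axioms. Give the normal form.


normal form = (p (h (r (r (h (u)) (h (u))) (h (q (u))))))

1. (p (h (r (u) (r (r (u) (r (h (u)) (r (u) (h (r (u) (u)))))) (r (u) (h (q (u))))))))  →  (p (h (r (r (u) (r (h (u)) (r (u) (h (r (u) (u)))))) (r (u) (h (q (u)))))))
2. (p (h (r (r (u) (r (h (u)) (r (u) (h (r (u) (u)))))) (r (u) (h (q (u)))))))  →  (p (h (r (r (h (u)) (r (u) (h (r (u) (u))))) (r (u) (h (q (u)))))))
3. (p (h (r (r (h (u)) (r (u) (h (r (u) (u))))) (r (u) (h (q (u)))))))  →  (p (h (r (r (h (u)) (h (r (u) (u)))) (r (u) (h (q (u)))))))
4. (p (h (r (r (h (u)) (h (r (u) (u)))) (r (u) (h (q (u)))))))  →  (p (h (r (r (h (u)) (h (u))) (r (u) (h (q (u)))))))
5. (p (h (r (r (h (u)) (h (u))) (r (u) (h (q (u)))))))  →  (p (h (r (r (h (u)) (h (u))) (h (q (u))))))


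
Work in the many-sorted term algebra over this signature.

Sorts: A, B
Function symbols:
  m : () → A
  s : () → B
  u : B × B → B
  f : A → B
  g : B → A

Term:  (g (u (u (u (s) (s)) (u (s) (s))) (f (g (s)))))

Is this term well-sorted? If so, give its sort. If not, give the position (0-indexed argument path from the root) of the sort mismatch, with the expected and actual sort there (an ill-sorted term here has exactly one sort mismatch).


well-sorted; sort = A

        (s) : B
        (s) : B
      (u (s) (s)) : B
        (s) : B
        (s) : B
      (u (s) (s)) : B
    (u (u (s) (s)) (u (s) (s))) : B
        (s) : B
      (g (s)) : A
    (f (g (s))) : B
  (u (u (u (s) (s)) (u (s) (s))) (f (g (s)))) : B
(g (u (u (u (s) (s)) (u (s) (s))) (f (g (s))))) : A


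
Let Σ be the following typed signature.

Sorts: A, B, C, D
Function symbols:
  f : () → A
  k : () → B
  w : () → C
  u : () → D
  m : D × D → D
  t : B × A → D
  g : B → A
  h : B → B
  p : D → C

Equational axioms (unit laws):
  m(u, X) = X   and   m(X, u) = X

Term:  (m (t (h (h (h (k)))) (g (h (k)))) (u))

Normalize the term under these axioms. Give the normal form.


1. (m (t (h (h (h (k)))) (g (h (k)))) (u))  →  (t (h (h (h (k)))) (g (h (k))))

normal form = (t (h (h (h (k)))) (g (h (k))))


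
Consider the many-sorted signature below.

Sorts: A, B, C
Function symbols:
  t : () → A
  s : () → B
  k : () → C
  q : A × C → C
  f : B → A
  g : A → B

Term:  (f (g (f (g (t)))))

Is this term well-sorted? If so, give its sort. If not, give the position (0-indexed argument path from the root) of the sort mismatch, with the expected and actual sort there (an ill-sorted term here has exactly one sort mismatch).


well-sorted; sort = A

        (t) : A
      (g (t)) : B
    (f (g (t))) : A
  (g (f (g (t)))) : B
(f (g (f (g (t))))) : A


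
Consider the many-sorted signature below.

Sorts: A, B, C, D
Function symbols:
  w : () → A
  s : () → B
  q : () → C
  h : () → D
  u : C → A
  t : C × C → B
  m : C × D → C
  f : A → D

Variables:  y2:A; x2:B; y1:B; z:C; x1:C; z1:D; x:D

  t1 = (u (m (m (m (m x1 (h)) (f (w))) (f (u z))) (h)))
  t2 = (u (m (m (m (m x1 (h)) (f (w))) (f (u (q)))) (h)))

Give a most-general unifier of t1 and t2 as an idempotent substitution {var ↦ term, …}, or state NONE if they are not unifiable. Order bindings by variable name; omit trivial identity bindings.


{z ↦ (q)}


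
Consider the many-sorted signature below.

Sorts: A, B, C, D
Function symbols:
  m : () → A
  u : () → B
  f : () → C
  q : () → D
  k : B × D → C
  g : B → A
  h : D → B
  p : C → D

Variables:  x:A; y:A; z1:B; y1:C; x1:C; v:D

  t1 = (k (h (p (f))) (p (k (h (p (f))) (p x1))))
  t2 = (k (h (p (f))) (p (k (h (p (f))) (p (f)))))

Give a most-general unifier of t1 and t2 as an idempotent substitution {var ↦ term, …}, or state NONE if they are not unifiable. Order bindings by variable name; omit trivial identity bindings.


{x1 ↦ (f)}


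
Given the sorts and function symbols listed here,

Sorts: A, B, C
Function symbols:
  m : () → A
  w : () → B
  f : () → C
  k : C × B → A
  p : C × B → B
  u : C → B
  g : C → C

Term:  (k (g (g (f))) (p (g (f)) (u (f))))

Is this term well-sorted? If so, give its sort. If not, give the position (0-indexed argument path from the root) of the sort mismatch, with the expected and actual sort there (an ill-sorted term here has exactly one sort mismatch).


      (f) : C
    (g (f)) : C
  (g (g (f))) : C
      (f) : C
    (g (f)) : C
      (f) : C
    (u (f)) : B
  (p (g (f)) (u (f))) : B
(k (g (g (f))) (p (g (f)) (u (f)))) : A

well-sorted; sort = A


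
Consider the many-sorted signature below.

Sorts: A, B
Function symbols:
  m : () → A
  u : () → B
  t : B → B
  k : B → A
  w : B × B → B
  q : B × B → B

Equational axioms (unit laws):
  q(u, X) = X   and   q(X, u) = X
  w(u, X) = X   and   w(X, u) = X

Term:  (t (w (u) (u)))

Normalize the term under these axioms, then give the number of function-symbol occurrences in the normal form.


size = 2

1. (t (w (u) (u)))  →  (t (u))
normal form: (t (u))


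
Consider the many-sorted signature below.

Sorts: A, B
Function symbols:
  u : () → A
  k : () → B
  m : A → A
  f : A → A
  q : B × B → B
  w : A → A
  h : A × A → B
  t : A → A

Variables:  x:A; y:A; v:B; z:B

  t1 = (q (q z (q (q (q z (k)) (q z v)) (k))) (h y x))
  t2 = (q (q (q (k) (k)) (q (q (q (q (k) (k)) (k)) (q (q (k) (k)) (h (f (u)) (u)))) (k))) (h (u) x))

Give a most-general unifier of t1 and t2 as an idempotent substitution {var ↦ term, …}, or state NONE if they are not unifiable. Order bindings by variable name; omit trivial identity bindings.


{v ↦ (h (f (u)) (u)), y ↦ (u), z ↦ (q (k) (k))}


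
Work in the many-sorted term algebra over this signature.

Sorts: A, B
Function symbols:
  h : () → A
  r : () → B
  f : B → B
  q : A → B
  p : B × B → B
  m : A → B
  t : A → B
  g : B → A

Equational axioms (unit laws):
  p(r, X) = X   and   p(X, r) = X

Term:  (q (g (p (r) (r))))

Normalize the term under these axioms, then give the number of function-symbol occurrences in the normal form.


size = 3

1. (q (g (p (r) (r))))  →  (q (g (r)))
normal form: (q (g (r)))


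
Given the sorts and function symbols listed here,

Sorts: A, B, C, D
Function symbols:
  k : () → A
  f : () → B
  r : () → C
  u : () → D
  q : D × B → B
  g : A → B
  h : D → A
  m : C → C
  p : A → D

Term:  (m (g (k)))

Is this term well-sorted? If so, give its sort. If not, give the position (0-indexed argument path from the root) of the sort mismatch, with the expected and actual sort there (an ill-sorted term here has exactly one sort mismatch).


ill-sorted at position [0]: expected C, got B

    (k) : A
  (g (k)) : B
(m (g (k))) : ✗ arg 0 at [0] has sort B, expected C


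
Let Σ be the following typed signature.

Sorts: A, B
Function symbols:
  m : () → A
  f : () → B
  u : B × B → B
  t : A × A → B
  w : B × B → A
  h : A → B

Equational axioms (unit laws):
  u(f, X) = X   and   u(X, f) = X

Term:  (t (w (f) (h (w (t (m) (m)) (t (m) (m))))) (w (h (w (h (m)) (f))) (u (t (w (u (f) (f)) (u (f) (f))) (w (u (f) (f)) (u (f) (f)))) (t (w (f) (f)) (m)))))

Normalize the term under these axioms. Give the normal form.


normal form = (t (w (f) (h (w (t (m) (m)) (t (m) (m))))) (w (h (w (h (m)) (f))) (u (t (w (f) (f)) (w (f) (f))) (t (w (f) (f)) (m)))))

1. (t (w (f) (h (w (t (m) (m)) (t (m) (m))))) (w (h (w (h (m)) (f))) (u (t (w (u (f) (f)) (u (f) (f))) (w (u (f) (f)) (u (f) (f)))) (t (w (f) (f)) (m)))))  →  (t (w (f) (h (w (t (m) (m)) (t (m) (m))))) (w (h (w (h (m)) (f))) (u (t (w (f) (u (f) (f))) (w (u (f) (f)) (u (f) (f)))) (t (w (f) (f)) (m)))))
2. (t (w (f) (h (w (t (m) (m)) (t (m) (m))))) (w (h (w (h (m)) (f))) (u (t (w (f) (u (f) (f))) (w (u (f) (f)) (u (f) (f)))) (t (w (f) (f)) (m)))))  →  (t (w (f) (h (w (t (m) (m)) (t (m) (m))))) (w (h (w (h (m)) (f))) (u (t (w (f) (f)) (w (u (f) (f)) (u (f) (f)))) (t (w (f) (f)) (m)))))
3. (t (w (f) (h (w (t (m) (m)) (t (m) (m))))) (w (h (w (h (m)) (f))) (u (t (w (f) (f)) (w (u (f) (f)) (u (f) (f)))) (t (w (f) (f)) (m)))))  →  (t (w (f) (h (w (t (m) (m)) (t (m) (m))))) (w (h (w (h (m)) (f))) (u (t (w (f) (f)) (w (f) (u (f) (f)))) (t (w (f) (f)) (m)))))
4. (t (w (f) (h (w (t (m) (m)) (t (m) (m))))) (w (h (w (h (m)) (f))) (u (t (w (f) (f)) (w (f) (u (f) (f)))) (t (w (f) (f)) (m)))))  →  (t (w (f) (h (w (t (m) (m)) (t (m) (m))))) (w (h (w (h (m)) (f))) (u (t (w (f) (f)) (w (f) (f))) (t (w (f) (f)) (m)))))


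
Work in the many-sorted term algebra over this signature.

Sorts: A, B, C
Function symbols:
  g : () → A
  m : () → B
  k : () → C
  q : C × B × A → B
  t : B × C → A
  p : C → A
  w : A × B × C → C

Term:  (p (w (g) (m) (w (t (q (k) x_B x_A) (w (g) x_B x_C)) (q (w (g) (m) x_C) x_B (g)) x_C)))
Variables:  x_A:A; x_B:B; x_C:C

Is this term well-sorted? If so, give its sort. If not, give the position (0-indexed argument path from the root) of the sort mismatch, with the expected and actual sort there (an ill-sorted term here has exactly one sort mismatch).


    (g) : A
    (m) : B
          (k) : C
          x_B : B
          x_A : A
        (q (k) x_B x_A) : B
          (g) : A
          x_B : B
          x_C : C
        (w (g) x_B x_C) : C
      (t (q (k) x_B x_A) (w (g) x_B x_C)) : A
          (g) : A
          (m) : B
          x_C : C
        (w (g) (m) x_C) : C
        x_B : B
        (g) : A
      (q (w (g) (m) x_C) x_B (g)) : B
      x_C : C
    (w (t (q (k) x_B x_A) (w (g) x_B x_C)) (q (w (g) (m) x_C) x_B (g)) x_C) : C
  (w (g) (m) (w (t (q (k) x_B x_A) (w (g) x_B x_C)) (q (w (g) (m) x_C) x_B (g)) x_C)) : C
(p (w (g) (m) (w (t (q (k) x_B x_A) (w (g) x_B x_C)) (q (w (g) (m) x_C) x_B (g)) x_C))) : A

well-sorted; sort = A


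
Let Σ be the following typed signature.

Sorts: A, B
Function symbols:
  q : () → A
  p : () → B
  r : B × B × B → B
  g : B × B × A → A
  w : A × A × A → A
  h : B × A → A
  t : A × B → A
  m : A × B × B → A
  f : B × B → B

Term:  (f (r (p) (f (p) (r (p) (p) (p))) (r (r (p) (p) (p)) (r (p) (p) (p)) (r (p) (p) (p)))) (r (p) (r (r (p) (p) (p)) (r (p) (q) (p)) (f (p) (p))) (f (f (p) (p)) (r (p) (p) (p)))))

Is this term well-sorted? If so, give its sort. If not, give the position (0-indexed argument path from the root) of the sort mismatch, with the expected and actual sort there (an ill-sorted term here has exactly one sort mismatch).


ill-sorted at position [1, 1, 1, 1]: expected B, got A

    (p) : B
      (p) : B
        (p) : B
        (p) : B
        (p) : B
      (r (p) (p) (p)) : B
    (f (p) (r (p) (p) (p))) : B
        (p) : B
        (p) : B
        (p) : B
      (r (p) (p) (p)) : B
        (p) : B
        (p) : B
        (p) : B
      (r (p) (p) (p)) : B
        (p) : B
        (p) : B
        (p) : B
      (r (p) (p) (p)) : B
    (r (r (p) (p) (p)) (r (p) (p) (p)) (r (p) (p) (p))) : B
  (r (p) (f (p) (r (p) (p) (p))) (r (r (p) (p) (p)) (r (p) (p) (p)) (r (p) (p) (p)))) : B
    (p) : B
        (p) : B
        (p) : B
        (p) : B
      (r (p) (p) (p)) : B
        (p) : B
        (q) : A
        (p) : B
      (r (p) (q) (p)) : ✗ arg 1 at [1, 1, 1, 1] has sort A, expected B
        (p) : B
        (p) : B
      (f (p) (p)) : B
        (p) : B
        (p) : B
      (f (p) (p)) : B
        (p) : B
        (p) : B
        (p) : B
      (r (p) (p) (p)) : B
    (f (f (p) (p)) (r (p) (p) (p))) : B


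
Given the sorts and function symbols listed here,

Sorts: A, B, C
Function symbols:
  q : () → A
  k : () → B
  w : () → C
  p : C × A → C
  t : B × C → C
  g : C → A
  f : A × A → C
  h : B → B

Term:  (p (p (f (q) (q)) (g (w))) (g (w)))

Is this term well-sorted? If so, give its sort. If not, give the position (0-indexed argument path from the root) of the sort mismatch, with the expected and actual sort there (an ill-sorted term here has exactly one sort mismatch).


well-sorted; sort = C

      (q) : A
      (q) : A
    (f (q) (q)) : C
      (w) : C
    (g (w)) : A
  (p (f (q) (q)) (g (w))) : C
    (w) : C
  (g (w)) : A
(p (p (f (q) (q)) (g (w))) (g (w))) : C


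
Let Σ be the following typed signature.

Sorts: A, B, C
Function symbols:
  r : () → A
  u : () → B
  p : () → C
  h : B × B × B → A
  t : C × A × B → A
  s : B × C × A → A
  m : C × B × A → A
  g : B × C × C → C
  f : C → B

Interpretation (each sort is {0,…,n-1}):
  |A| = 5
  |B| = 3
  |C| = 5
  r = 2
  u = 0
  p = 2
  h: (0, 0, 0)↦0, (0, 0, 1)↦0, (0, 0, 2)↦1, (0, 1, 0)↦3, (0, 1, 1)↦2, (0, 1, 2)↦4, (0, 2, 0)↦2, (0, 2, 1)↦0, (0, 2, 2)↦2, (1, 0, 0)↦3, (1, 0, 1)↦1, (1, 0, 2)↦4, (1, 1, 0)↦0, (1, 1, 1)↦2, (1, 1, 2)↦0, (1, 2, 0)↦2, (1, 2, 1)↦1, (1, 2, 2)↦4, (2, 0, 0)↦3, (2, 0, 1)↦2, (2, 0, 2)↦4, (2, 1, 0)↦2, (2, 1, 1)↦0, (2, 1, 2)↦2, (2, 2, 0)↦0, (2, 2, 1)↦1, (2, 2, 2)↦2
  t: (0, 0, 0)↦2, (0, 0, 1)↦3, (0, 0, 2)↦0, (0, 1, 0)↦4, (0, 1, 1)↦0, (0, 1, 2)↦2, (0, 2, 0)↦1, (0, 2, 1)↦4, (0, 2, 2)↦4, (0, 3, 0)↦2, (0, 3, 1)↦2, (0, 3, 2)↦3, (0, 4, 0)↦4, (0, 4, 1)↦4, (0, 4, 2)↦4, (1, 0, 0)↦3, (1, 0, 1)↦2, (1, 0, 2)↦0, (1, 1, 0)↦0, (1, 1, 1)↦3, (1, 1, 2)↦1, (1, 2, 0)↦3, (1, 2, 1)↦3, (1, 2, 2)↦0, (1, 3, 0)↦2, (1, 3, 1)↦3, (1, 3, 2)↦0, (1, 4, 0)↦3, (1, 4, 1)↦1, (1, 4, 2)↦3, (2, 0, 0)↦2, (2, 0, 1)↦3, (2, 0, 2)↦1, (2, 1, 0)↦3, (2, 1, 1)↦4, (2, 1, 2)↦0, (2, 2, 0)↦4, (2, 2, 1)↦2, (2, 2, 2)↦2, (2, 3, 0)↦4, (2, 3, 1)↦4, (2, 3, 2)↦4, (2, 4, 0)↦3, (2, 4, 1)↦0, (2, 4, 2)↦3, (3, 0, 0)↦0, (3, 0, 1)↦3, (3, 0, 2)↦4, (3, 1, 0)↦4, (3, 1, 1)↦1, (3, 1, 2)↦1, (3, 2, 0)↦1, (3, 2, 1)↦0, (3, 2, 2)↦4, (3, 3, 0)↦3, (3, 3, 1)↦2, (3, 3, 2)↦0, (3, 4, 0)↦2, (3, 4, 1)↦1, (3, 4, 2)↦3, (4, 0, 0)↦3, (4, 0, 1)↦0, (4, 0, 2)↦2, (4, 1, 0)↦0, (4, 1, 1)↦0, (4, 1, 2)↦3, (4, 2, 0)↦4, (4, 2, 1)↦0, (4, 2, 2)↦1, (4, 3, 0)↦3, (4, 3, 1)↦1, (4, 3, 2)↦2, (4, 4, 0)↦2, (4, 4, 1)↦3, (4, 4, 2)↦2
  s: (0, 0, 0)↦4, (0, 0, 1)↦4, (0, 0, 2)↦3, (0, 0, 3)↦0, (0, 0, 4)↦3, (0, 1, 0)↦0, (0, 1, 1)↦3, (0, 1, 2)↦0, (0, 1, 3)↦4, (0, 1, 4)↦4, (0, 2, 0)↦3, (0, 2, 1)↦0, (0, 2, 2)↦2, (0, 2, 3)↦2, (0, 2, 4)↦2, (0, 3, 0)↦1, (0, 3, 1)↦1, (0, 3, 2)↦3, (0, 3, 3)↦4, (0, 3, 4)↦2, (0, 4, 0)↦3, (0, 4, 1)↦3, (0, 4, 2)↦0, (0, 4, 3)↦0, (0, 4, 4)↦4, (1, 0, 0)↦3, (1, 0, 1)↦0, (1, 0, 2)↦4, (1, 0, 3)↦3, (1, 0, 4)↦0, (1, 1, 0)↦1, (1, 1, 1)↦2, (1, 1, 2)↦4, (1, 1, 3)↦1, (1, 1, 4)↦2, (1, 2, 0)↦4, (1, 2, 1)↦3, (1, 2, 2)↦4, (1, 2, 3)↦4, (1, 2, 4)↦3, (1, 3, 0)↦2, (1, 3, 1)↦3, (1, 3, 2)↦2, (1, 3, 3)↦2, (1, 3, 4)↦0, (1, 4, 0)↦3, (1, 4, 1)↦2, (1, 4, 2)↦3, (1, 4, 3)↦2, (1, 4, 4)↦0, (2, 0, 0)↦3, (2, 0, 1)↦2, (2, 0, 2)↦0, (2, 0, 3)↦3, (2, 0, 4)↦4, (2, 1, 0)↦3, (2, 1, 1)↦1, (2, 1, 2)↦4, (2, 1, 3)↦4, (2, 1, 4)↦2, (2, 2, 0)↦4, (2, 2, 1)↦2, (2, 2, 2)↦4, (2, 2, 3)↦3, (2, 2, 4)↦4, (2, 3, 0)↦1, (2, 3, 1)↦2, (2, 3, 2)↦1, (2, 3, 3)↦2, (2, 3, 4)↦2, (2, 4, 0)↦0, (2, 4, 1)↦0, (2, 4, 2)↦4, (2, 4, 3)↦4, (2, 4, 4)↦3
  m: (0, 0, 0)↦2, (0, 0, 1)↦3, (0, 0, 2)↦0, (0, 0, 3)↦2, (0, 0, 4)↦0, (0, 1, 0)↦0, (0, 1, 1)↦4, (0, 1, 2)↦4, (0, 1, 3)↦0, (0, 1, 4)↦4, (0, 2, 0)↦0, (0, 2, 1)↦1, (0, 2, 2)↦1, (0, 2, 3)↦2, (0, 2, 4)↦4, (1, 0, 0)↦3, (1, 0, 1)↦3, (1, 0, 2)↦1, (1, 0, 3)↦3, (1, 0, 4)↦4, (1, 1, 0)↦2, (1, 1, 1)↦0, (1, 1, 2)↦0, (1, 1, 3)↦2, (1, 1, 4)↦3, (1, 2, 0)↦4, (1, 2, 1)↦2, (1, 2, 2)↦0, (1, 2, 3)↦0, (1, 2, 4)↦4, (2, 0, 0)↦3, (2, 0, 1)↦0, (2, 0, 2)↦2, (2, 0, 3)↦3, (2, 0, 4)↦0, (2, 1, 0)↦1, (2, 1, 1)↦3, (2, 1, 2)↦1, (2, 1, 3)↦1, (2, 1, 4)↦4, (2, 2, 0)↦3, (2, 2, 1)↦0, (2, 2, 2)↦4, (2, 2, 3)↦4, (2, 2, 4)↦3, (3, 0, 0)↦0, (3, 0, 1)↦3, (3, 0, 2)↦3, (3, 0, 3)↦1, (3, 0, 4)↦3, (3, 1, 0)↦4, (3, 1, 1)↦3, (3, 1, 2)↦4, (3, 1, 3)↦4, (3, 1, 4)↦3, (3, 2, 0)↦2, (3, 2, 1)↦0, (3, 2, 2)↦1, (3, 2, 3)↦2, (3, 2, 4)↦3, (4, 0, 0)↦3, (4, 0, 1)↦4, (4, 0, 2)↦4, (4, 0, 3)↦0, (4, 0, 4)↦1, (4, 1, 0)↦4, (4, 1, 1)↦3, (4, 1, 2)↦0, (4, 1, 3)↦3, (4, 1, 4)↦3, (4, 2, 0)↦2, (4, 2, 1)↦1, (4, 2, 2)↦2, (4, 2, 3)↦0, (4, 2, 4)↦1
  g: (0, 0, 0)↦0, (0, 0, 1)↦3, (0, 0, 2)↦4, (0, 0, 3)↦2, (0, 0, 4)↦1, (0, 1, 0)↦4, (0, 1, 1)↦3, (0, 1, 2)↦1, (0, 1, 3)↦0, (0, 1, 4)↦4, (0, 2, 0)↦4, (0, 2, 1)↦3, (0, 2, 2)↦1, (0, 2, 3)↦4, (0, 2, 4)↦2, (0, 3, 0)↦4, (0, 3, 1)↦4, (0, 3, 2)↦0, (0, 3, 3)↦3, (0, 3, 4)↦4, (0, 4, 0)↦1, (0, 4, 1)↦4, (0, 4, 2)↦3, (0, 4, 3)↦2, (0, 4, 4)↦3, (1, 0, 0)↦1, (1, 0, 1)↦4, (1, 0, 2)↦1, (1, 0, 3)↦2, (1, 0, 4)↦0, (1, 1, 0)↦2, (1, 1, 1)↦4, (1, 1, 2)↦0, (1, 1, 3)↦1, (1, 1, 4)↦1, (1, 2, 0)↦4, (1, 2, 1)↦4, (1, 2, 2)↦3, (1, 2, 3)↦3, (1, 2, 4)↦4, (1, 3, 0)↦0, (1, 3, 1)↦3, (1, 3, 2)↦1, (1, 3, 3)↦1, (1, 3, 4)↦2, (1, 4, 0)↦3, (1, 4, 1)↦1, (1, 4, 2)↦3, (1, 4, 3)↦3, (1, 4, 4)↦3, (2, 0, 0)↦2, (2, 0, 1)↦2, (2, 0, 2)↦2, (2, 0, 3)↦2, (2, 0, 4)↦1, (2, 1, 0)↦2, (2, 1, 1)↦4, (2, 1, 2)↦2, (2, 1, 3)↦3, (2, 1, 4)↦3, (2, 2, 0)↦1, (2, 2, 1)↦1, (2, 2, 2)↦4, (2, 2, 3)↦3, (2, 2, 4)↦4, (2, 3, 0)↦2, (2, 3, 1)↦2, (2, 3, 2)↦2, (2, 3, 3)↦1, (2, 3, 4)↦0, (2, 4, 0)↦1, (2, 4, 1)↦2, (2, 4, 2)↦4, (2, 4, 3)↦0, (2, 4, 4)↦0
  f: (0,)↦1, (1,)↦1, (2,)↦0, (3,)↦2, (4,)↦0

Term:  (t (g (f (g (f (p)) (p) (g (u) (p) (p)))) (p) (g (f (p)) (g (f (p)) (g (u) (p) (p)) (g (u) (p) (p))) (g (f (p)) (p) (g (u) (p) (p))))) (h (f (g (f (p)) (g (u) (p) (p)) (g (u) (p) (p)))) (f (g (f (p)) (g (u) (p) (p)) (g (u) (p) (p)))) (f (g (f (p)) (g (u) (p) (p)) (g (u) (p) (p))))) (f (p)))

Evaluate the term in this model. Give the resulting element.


value = 1

  p = 2
  (f (p)) = f(2,) = 0
  p = 2
  u = 0
  p = 2
  p = 2
  (g (u) (p) (p)) = g(0, 2, 2) = 1
  (g (f (p)) (p) (g (u) (p) (p))) = g(0, 2, 1) = 3
  (f (g (f (p)) (p) (g (u) (p) (p)))) = f(3,) = 2
  p = 2
  p = 2
  (f (p)) = f(2,) = 0
  p = 2
  (f (p)) = f(2,) = 0
  u = 0
  p = 2
  p = 2
  (g (u) (p) (p)) = g(0, 2, 2) = 1
  u = 0
  p = 2
  p = 2
  (g (u) (p) (p)) = g(0, 2, 2) = 1
  (g (f (p)) (g (u) (p) (p)) (g (u) (p) (p))) = g(0, 1, 1) = 3
  p = 2
  (f (p)) = f(2,) = 0
  p = 2
  u = 0
  p = 2
  p = 2
  (g (u) (p) (p)) = g(0, 2, 2) = 1
  (g (f (p)) (p) (g (u) (p) (p))) = g(0, 2, 1) = 3
  (g (f (p)) (g (f (p)) (g (u) (p) (p)) (g (u) (p) (p))) (g (f (p)) (p) (g (u) (p) (p)))) = g(0, 3, 3) = 3
  (g (f (g (f (p)) (p) (g (u) (p) (p)))) (p) (g (f (p)) (g (f (p)) (g (u) (p) (p)) (g (u) (p) (p))) (g (f (p)) (p) (g (u) (p) (p))))) = g(2, 2, 3) = 3
  p = 2
  (f (p)) = f(2,) = 0
  u = 0
  p = 2
  p = 2
  (g (u) (p) (p)) = g(0, 2, 2) = 1
  u = 0
  p = 2
  p = 2
  (g (u) (p) (p)) = g(0, 2, 2) = 1
  (g (f (p)) (g (u) (p) (p)) (g (u) (p) (p))) = g(0, 1, 1) = 3
  (f (g (f (p)) (g (u) (p) (p)) (g (u) (p) (p)))) = f(3,) = 2
  p = 2
  (f (p)) = f(2,) = 0
  u = 0
  p = 2
  p = 2
  (g (u) (p) (p)) = g(0, 2, 2) = 1
  u = 0
  p = 2
  p = 2
  (g (u) (p) (p)) = g(0, 2, 2) = 1
  (g (f (p)) (g (u) (p) (p)) (g (u) (p) (p))) = g(0, 1, 1) = 3
  (f (g (f (p)) (g (u) (p) (p)) (g (u) (p) (p)))) = f(3,) = 2
  p = 2
  (f (p)) = f(2,) = 0
  u = 0
  p = 2
  p = 2
  (g (u) (p) (p)) = g(0, 2, 2) = 1
  u = 0
  p = 2
  p = 2
  (g (u) (p) (p)) = g(0, 2, 2) = 1
  (g (f (p)) (g (u) (p) (p)) (g (u) (p) (p))) = g(0, 1, 1) = 3
  (f (g (f (p)) (g (u) (p) (p)) (g (u) (p) (p)))) = f(3,) = 2
  (h (f (g (f (p)) (g (u) (p) (p)) (g (u) (p) (p)))) (f (g (f (p)) (g (u) (p) (p)) (g (u) (p) (p)))) (f (g (f (p)) (g (u) (p) (p)) (g (u) (p) (p))))) = h(2, 2, 2) = 2
  p = 2
  (f (p)) = f(2,) = 0
  (t (g (f (g (f (p)) (p) (g (u) (p) (p)))) (p) (g (f (p)) (g (f (p)) (g (u) (p) (p)) (g (u) (p) (p))) (g (f (p)) (p) (g (u) (p) (p))))) (h (f (g (f (p)) (g (u) (p) (p)) (g (u) (p) (p)))) (f (g (f (p)) (g (u) (p) (p)) (g (u) (p) (p)))) (f (g (f (p)) (g (u) (p) (p)) (g (u) (p) (p))))) (f (p))) = t(3, 2, 0) = 1


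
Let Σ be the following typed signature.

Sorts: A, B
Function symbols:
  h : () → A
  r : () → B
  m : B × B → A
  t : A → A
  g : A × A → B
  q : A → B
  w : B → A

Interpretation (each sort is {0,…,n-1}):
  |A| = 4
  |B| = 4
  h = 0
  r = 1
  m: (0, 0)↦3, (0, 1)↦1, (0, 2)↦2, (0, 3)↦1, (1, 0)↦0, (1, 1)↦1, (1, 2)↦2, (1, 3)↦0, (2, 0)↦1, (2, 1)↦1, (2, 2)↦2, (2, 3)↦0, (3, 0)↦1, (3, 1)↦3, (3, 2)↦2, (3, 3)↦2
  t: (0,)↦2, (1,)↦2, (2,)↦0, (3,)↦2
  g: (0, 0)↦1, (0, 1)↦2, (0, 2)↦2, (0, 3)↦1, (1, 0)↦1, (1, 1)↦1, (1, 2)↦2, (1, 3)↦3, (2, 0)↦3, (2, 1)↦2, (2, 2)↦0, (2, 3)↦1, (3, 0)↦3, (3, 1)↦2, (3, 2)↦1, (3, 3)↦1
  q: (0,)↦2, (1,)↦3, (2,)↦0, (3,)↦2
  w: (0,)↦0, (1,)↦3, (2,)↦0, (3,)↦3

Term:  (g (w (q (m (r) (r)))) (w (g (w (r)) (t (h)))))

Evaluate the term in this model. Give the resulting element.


  r = 1
  r = 1
  (m (r) (r)) = m(1, 1) = 1
  (q (m (r) (r))) = q(1,) = 3
  (w (q (m (r) (r)))) = w(3,) = 3
  r = 1
  (w (r)) = w(1,) = 3
  h = 0
  (t (h)) = t(0,) = 2
  (g (w (r)) (t (h))) = g(3, 2) = 1
  (w (g (w (r)) (t (h)))) = w(1,) = 3
  (g (w (q (m (r) (r)))) (w (g (w (r)) (t (h))))) = g(3, 3) = 1

value = 1


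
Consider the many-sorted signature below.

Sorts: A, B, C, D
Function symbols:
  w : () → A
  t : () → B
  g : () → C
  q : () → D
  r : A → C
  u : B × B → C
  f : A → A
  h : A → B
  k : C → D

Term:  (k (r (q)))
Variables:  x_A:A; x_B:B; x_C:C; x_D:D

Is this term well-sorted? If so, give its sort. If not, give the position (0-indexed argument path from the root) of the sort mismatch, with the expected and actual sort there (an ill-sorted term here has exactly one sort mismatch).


ill-sorted at position [0, 0]: expected A, got D

    (q) : D
  (r (q)) : ✗ arg 0 at [0, 0] has sort D, expected A


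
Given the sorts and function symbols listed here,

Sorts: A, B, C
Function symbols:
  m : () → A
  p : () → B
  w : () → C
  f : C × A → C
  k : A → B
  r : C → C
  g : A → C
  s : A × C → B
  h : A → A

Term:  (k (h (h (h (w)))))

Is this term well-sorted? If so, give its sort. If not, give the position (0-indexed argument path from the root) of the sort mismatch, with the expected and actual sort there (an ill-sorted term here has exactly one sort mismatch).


ill-sorted at position [0, 0, 0, 0]: expected A, got C

        (w) : C
      (h (w)) : ✗ arg 0 at [0, 0, 0, 0] has sort C, expected A


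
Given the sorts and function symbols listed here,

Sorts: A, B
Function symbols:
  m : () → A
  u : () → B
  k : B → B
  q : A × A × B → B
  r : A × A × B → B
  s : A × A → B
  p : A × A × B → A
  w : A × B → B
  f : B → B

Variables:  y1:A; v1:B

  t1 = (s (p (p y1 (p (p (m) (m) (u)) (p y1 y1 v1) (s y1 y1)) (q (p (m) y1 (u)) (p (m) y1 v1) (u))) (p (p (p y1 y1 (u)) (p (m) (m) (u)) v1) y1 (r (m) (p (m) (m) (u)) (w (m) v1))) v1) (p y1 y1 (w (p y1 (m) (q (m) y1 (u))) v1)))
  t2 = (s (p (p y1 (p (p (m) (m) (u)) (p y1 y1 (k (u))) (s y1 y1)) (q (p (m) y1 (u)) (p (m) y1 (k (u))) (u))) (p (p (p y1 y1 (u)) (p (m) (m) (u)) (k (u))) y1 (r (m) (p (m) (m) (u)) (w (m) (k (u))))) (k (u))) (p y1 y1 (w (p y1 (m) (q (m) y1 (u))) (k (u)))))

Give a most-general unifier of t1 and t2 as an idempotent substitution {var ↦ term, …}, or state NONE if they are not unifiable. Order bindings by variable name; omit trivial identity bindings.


{v1 ↦ (k (u))}


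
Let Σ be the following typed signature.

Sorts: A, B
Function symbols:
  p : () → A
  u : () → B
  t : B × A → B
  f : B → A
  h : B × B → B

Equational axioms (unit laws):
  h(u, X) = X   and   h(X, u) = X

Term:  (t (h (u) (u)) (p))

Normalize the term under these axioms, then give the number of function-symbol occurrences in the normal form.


1. (t (h (u) (u)) (p))  →  (t (u) (p))
normal form: (t (u) (p))

size = 3


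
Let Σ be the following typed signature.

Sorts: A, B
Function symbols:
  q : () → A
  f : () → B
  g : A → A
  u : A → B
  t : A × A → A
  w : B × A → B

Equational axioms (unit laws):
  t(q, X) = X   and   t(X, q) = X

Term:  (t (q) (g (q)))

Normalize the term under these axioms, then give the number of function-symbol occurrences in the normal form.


size = 2

1. (t (q) (g (q)))  →  (g (q))
normal form: (g (q))


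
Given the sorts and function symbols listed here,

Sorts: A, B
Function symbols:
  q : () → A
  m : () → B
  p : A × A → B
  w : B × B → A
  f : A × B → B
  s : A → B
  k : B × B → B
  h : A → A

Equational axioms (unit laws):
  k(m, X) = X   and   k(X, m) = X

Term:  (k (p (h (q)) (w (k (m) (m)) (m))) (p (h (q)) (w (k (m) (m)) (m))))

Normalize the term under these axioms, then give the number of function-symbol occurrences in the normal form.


size = 13

1. (k (p (h (q)) (w (k (m) (m)) (m))) (p (h (q)) (w (k (m) (m)) (m))))  →  (k (p (h (q)) (w (m) (m))) (p (h (q)) (w (k (m) (m)) (m))))
2. (k (p (h (q)) (w (m) (m))) (p (h (q)) (w (k (m) (m)) (m))))  →  (k (p (h (q)) (w (m) (m))) (p (h (q)) (w (m) (m))))
normal form: (k (p (h (q)) (w (m) (m))) (p (h (q)) (w (m) (m))))


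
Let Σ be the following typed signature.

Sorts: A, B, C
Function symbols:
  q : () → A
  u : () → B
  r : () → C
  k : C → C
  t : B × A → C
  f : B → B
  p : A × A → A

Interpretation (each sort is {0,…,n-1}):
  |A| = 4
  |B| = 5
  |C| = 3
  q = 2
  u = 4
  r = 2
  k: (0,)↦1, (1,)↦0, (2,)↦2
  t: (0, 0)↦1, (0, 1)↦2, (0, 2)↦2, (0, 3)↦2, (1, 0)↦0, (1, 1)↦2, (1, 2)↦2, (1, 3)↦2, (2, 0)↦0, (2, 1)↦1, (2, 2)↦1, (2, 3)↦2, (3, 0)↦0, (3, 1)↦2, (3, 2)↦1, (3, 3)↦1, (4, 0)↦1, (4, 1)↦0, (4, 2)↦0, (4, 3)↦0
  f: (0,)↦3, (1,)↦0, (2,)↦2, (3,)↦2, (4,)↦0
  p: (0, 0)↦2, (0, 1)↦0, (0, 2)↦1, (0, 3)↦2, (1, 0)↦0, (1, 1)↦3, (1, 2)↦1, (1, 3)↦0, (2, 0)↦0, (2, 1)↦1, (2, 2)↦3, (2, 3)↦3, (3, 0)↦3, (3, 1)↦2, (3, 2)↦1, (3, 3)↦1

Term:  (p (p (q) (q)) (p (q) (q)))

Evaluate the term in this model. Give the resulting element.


  q = 2
  q = 2
  (p (q) (q)) = p(2, 2) = 3
  q = 2
  q = 2
  (p (q) (q)) = p(2, 2) = 3
  (p (p (q) (q)) (p (q) (q))) = p(3, 3) = 1

value = 1


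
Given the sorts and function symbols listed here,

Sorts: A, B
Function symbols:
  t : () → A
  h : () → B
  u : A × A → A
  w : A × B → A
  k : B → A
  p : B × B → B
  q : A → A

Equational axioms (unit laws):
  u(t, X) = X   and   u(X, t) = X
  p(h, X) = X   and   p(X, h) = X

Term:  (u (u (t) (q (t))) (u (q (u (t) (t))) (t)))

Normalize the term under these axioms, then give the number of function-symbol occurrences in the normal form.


size = 5

1. (u (u (t) (q (t))) (u (q (u (t) (t))) (t)))  →  (u (q (t)) (u (q (u (t) (t))) (t)))
2. (u (q (t)) (u (q (u (t) (t))) (t)))  →  (u (q (t)) (q (u (t) (t))))
3. (u (q (t)) (q (u (t) (t))))  →  (u (q (t)) (q (t)))
normal form: (u (q (t)) (q (t)))


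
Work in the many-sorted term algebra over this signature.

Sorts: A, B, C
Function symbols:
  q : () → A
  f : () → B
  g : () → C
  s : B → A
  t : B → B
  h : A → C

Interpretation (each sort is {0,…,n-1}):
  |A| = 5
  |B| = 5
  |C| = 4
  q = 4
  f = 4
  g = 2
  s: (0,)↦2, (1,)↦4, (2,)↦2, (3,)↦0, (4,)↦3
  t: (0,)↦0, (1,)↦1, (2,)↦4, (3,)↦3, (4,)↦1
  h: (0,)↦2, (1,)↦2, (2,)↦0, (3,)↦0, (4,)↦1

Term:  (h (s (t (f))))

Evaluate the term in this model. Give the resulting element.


  f = 4
  (t (f)) = t(4,) = 1
  (s (t (f))) = s(1,) = 4
  (h (s (t (f)))) = h(4,) = 1

value = 1


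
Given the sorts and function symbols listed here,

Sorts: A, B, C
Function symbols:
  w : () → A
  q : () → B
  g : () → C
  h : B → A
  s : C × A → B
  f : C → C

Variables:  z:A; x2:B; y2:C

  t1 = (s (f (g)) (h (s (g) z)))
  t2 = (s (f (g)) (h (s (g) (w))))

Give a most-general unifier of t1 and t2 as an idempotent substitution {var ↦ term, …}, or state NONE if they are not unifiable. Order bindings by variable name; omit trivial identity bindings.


{z ↦ (w)}


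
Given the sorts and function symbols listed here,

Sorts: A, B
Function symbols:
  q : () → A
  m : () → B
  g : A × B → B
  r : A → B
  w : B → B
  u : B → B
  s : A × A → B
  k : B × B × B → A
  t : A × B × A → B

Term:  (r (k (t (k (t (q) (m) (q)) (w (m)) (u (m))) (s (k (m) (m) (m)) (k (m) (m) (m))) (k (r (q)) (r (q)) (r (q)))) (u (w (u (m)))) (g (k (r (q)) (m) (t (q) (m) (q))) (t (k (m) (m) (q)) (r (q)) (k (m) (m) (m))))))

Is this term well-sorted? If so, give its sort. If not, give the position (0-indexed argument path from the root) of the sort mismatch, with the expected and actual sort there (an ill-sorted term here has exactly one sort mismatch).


          (q) : A
          (m) : B
          (q) : A
        (t (q) (m) (q)) : B
          (m) : B
        (w (m)) : B
          (m) : B
        (u (m)) : B
      (k (t (q) (m) (q)) (w (m)) (u (m))) : A
          (m) : B
          (m) : B
          (m) : B
        (k (m) (m) (m)) : A
          (m) : B
          (m) : B
          (m) : B
        (k (m) (m) (m)) : A
      (s (k (m) (m) (m)) (k (m) (m) (m))) : B
          (q) : A
        (r (q)) : B
          (q) : A
        (r (q)) : B
          (q) : A
        (r (q)) : B
      (k (r (q)) (r (q)) (r (q))) : A
    (t (k (t (q) (m) (q)) (w (m)) (u (m))) (s (k (m) (m) (m)) (k (m) (m) (m))) (k (r (q)) (r (q)) (r (q)))) : B
          (m) : B
        (u (m)) : B
      (w (u (m))) : B
    (u (w (u (m)))) : B
          (q) : A
        (r (q)) : B
        (m) : B
          (q) : A
          (m) : B
          (q) : A
        (t (q) (m) (q)) : B
      (k (r (q)) (m) (t (q) (m) (q))) : A
          (m) : B
          (m) : B
          (q) : A
        (k (m) (m) (q)) : ✗ arg 2 at [0, 2, 1, 0, 2] has sort A, expected B
          (q) : A
        (r (q)) : B
          (m) : B
          (m) : B
          (m) : B
        (k (m) (m) (m)) : A

ill-sorted at position [0, 2, 1, 0, 2]: expected B, got A


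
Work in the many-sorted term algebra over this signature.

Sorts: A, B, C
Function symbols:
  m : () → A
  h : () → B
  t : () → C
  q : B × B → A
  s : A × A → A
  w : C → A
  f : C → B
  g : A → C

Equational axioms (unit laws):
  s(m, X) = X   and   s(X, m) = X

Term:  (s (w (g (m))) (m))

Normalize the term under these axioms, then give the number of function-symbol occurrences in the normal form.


1. (s (w (g (m))) (m))  →  (w (g (m)))
normal form: (w (g (m)))

size = 3


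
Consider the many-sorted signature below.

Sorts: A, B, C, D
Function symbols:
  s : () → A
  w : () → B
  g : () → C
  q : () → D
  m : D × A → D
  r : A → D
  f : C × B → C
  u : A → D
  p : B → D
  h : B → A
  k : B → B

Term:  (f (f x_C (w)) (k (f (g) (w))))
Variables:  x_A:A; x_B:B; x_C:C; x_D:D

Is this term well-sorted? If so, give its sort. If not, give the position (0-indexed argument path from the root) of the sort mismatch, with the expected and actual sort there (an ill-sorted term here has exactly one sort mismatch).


    x_C : C
    (w) : B
  (f x_C (w)) : C
      (g) : C
      (w) : B
    (f (g) (w)) : C
  (k (f (g) (w))) : ✗ arg 0 at [1, 0] has sort C, expected B

ill-sorted at position [1, 0]: expected B, got C


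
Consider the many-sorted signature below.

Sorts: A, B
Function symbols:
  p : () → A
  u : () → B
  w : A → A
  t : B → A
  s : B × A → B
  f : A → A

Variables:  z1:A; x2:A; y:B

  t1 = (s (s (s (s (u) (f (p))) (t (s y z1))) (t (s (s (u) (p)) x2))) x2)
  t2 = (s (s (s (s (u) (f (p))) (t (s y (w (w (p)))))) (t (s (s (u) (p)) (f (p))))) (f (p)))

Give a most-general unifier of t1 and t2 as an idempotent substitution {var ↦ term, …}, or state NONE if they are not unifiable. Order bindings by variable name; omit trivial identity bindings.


{x2 ↦ (f (p)), z1 ↦ (w (w (p)))}


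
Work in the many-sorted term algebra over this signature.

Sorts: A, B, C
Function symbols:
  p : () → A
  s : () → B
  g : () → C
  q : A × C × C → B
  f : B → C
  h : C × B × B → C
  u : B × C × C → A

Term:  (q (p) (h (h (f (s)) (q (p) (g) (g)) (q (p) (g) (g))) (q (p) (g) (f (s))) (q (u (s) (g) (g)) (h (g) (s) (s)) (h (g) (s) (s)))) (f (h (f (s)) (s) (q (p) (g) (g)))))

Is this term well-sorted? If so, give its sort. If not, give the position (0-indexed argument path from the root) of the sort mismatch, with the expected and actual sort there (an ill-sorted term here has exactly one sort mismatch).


ill-sorted at position [2, 0]: expected B, got C

  (p) : A
        (s) : B
      (f (s)) : C
        (p) : A
        (g) : C
        (g) : C
      (q (p) (g) (g)) : B
        (p) : A
        (g) : C
        (g) : C
      (q (p) (g) (g)) : B
    (h (f (s)) (q (p) (g) (g)) (q (p) (g) (g))) : C
      (p) : A
      (g) : C
        (s) : B
      (f (s)) : C
    (q (p) (g) (f (s))) : B
        (s) : B
        (g) : C
        (g) : C
      (u (s) (g) (g)) : A
        (g) : C
        (s) : B
        (s) : B
      (h (g) (s) (s)) : C
        (g) : C
        (s) : B
        (s) : B
      (h (g) (s) (s)) : C
    (q (u (s) (g) (g)) (h (g) (s) (s)) (h (g) (s) (s))) : B
  (h (h (f (s)) (q (p) (g) (g)) (q (p) (g) (g))) (q (p) (g) (f (s))) (q (u (s) (g) (g)) (h (g) (s) (s)) (h (g) (s) (s)))) : C
        (s) : B
      (f (s)) : C
      (s) : B
        (p) : A
        (g) : C
        (g) : C
      (q (p) (g) (g)) : B
    (h (f (s)) (s) (q (p) (g) (g))) : C
  (f (h (f (s)) (s) (q (p) (g) (g)))) : ✗ arg 0 at [2, 0] has sort C, expected B


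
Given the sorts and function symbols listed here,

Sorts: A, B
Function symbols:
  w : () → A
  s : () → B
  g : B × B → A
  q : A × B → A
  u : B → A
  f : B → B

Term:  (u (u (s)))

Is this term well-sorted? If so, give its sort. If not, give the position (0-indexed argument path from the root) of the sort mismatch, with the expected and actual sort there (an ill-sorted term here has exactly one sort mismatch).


    (s) : B
  (u (s)) : A
(u (u (s))) : ✗ arg 0 at [0] has sort A, expected B

ill-sorted at position [0]: expected B, got A


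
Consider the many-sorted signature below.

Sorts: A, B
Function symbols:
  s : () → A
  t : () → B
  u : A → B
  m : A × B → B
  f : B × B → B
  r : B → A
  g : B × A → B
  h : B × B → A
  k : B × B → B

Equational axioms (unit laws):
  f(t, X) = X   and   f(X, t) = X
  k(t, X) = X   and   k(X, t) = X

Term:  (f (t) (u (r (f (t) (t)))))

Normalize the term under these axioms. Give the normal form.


1. (f (t) (u (r (f (t) (t)))))  →  (u (r (f (t) (t))))
2. (u (r (f (t) (t))))  →  (u (r (t)))

normal form = (u (r (t)))


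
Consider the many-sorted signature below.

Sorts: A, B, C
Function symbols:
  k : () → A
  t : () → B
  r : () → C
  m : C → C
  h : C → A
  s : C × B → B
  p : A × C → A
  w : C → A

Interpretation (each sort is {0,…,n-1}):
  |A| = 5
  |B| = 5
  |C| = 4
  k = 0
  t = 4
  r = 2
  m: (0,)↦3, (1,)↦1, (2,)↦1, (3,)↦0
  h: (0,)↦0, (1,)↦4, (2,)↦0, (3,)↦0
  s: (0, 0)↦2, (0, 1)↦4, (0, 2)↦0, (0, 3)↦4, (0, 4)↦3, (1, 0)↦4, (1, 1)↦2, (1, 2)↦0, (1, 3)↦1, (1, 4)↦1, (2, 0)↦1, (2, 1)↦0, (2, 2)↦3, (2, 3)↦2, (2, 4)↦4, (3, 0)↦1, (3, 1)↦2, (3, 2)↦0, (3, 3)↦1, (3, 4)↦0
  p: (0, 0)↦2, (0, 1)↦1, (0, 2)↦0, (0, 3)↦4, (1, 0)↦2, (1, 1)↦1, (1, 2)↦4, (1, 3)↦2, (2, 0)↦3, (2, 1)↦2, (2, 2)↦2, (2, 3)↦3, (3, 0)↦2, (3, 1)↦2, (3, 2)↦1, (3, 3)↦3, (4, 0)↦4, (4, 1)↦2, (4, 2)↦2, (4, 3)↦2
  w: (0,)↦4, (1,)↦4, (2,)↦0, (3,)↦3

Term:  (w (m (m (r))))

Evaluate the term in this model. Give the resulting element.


  r = 2
  (m (r)) = m(2,) = 1
  (m (m (r))) = m(1,) = 1
  (w (m (m (r)))) = w(1,) = 4

value = 4


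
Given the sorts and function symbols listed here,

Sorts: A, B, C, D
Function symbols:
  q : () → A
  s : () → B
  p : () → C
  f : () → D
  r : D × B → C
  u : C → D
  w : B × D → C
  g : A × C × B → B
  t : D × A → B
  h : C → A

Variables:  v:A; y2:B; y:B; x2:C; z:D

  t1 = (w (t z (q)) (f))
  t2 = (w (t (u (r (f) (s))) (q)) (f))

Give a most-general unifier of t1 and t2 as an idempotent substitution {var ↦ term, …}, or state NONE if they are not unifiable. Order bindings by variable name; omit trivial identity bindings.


{z ↦ (u (r (f) (s)))}


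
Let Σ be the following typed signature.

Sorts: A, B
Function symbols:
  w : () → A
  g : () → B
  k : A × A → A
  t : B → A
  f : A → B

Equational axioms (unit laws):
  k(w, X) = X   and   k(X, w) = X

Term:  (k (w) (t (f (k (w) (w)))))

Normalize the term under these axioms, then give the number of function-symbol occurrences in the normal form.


size = 3

1. (k (w) (t (f (k (w) (w)))))  →  (t (f (k (w) (w))))
2. (t (f (k (w) (w))))  →  (t (f (w)))
normal form: (t (f (w)))
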